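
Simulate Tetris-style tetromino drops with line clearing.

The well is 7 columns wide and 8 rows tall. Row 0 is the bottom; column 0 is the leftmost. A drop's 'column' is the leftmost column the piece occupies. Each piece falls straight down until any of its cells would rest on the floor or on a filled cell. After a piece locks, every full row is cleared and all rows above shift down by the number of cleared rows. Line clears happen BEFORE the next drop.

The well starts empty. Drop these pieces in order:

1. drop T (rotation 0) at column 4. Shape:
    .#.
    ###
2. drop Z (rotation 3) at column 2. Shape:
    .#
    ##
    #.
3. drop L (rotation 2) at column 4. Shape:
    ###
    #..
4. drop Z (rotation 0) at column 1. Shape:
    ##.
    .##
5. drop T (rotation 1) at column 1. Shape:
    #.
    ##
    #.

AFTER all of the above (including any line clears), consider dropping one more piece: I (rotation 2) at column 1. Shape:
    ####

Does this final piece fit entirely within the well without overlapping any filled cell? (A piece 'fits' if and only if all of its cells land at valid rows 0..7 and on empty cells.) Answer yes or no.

Answer: no

Derivation:
Drop 1: T rot0 at col 4 lands with bottom-row=0; cleared 0 line(s) (total 0); column heights now [0 0 0 0 1 2 1], max=2
Drop 2: Z rot3 at col 2 lands with bottom-row=0; cleared 0 line(s) (total 0); column heights now [0 0 2 3 1 2 1], max=3
Drop 3: L rot2 at col 4 lands with bottom-row=1; cleared 0 line(s) (total 0); column heights now [0 0 2 3 3 3 3], max=3
Drop 4: Z rot0 at col 1 lands with bottom-row=3; cleared 0 line(s) (total 0); column heights now [0 5 5 4 3 3 3], max=5
Drop 5: T rot1 at col 1 lands with bottom-row=5; cleared 0 line(s) (total 0); column heights now [0 8 7 4 3 3 3], max=8
Test piece I rot2 at col 1 (width 4): heights before test = [0 8 7 4 3 3 3]; fits = False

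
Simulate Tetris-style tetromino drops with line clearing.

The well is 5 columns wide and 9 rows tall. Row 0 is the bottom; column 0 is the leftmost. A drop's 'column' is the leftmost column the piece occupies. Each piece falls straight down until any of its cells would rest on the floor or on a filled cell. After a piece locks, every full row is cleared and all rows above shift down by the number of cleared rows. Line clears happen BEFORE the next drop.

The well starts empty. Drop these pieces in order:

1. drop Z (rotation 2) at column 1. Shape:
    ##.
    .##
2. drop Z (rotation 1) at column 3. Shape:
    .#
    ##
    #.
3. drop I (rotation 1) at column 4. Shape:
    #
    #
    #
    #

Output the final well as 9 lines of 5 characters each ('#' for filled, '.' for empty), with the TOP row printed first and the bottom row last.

Answer: .....
....#
....#
....#
....#
....#
...##
.###.
..##.

Derivation:
Drop 1: Z rot2 at col 1 lands with bottom-row=0; cleared 0 line(s) (total 0); column heights now [0 2 2 1 0], max=2
Drop 2: Z rot1 at col 3 lands with bottom-row=1; cleared 0 line(s) (total 0); column heights now [0 2 2 3 4], max=4
Drop 3: I rot1 at col 4 lands with bottom-row=4; cleared 0 line(s) (total 0); column heights now [0 2 2 3 8], max=8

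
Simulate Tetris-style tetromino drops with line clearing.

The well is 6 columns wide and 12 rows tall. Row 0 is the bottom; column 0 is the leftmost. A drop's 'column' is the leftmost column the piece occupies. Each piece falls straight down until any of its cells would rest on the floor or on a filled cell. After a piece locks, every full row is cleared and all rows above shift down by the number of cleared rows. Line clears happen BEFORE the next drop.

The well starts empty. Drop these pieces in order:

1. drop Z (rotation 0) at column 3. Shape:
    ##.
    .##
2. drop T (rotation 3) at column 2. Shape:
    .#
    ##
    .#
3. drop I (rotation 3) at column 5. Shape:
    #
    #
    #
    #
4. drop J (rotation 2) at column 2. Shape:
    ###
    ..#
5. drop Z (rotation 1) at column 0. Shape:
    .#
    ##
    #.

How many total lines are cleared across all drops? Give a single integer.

Drop 1: Z rot0 at col 3 lands with bottom-row=0; cleared 0 line(s) (total 0); column heights now [0 0 0 2 2 1], max=2
Drop 2: T rot3 at col 2 lands with bottom-row=2; cleared 0 line(s) (total 0); column heights now [0 0 4 5 2 1], max=5
Drop 3: I rot3 at col 5 lands with bottom-row=1; cleared 0 line(s) (total 0); column heights now [0 0 4 5 2 5], max=5
Drop 4: J rot2 at col 2 lands with bottom-row=4; cleared 0 line(s) (total 0); column heights now [0 0 6 6 6 5], max=6
Drop 5: Z rot1 at col 0 lands with bottom-row=0; cleared 0 line(s) (total 0); column heights now [2 3 6 6 6 5], max=6

Answer: 0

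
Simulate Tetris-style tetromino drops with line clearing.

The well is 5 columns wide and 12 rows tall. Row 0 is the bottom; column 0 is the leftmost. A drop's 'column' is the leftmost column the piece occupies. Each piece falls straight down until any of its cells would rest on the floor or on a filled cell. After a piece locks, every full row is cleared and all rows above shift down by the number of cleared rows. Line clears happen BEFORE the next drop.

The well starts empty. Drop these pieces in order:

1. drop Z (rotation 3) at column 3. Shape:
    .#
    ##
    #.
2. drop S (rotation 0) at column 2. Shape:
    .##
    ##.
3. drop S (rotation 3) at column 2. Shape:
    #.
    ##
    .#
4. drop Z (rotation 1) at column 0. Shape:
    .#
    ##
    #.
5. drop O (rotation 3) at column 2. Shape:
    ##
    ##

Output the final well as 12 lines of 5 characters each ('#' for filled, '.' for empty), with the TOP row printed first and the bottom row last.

Drop 1: Z rot3 at col 3 lands with bottom-row=0; cleared 0 line(s) (total 0); column heights now [0 0 0 2 3], max=3
Drop 2: S rot0 at col 2 lands with bottom-row=2; cleared 0 line(s) (total 0); column heights now [0 0 3 4 4], max=4
Drop 3: S rot3 at col 2 lands with bottom-row=4; cleared 0 line(s) (total 0); column heights now [0 0 7 6 4], max=7
Drop 4: Z rot1 at col 0 lands with bottom-row=0; cleared 0 line(s) (total 0); column heights now [2 3 7 6 4], max=7
Drop 5: O rot3 at col 2 lands with bottom-row=7; cleared 0 line(s) (total 0); column heights now [2 3 9 9 4], max=9

Answer: .....
.....
.....
..##.
..##.
..#..
..##.
...#.
...##
.####
##.##
#..#.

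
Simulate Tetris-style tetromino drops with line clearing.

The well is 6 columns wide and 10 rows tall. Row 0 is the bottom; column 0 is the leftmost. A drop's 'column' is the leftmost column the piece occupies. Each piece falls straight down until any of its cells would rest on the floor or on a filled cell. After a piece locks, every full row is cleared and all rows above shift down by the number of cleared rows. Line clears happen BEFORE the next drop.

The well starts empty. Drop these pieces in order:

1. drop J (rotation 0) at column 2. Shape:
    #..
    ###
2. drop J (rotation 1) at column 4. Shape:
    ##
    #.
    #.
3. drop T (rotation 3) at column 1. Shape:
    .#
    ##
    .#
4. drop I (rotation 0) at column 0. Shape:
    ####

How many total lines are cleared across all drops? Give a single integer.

Answer: 0

Derivation:
Drop 1: J rot0 at col 2 lands with bottom-row=0; cleared 0 line(s) (total 0); column heights now [0 0 2 1 1 0], max=2
Drop 2: J rot1 at col 4 lands with bottom-row=1; cleared 0 line(s) (total 0); column heights now [0 0 2 1 4 4], max=4
Drop 3: T rot3 at col 1 lands with bottom-row=2; cleared 0 line(s) (total 0); column heights now [0 4 5 1 4 4], max=5
Drop 4: I rot0 at col 0 lands with bottom-row=5; cleared 0 line(s) (total 0); column heights now [6 6 6 6 4 4], max=6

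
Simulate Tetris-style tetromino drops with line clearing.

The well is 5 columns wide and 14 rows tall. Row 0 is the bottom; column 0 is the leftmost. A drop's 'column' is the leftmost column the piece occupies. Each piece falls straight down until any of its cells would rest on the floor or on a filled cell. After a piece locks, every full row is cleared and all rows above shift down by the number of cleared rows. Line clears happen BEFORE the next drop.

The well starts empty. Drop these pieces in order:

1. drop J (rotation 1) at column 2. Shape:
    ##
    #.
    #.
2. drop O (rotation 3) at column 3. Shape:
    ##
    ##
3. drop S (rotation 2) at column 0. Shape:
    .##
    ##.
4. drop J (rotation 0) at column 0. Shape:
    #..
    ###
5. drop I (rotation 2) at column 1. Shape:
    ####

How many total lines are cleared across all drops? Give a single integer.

Drop 1: J rot1 at col 2 lands with bottom-row=0; cleared 0 line(s) (total 0); column heights now [0 0 3 3 0], max=3
Drop 2: O rot3 at col 3 lands with bottom-row=3; cleared 0 line(s) (total 0); column heights now [0 0 3 5 5], max=5
Drop 3: S rot2 at col 0 lands with bottom-row=2; cleared 0 line(s) (total 0); column heights now [3 4 4 5 5], max=5
Drop 4: J rot0 at col 0 lands with bottom-row=4; cleared 1 line(s) (total 1); column heights now [5 4 4 4 4], max=5
Drop 5: I rot2 at col 1 lands with bottom-row=4; cleared 1 line(s) (total 2); column heights now [3 4 4 4 4], max=4

Answer: 2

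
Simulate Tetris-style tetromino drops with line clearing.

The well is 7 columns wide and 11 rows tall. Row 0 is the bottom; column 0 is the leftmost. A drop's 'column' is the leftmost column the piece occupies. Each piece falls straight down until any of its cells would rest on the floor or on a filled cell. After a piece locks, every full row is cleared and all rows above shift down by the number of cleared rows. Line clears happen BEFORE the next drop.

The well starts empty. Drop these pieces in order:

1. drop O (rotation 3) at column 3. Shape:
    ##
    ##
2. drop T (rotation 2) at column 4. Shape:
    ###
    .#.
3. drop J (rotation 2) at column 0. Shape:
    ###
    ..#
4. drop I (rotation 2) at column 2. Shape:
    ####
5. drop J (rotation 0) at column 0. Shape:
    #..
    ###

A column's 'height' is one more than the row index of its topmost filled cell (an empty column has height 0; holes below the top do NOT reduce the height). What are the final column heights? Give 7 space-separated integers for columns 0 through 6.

Answer: 6 5 5 4 4 4 3

Derivation:
Drop 1: O rot3 at col 3 lands with bottom-row=0; cleared 0 line(s) (total 0); column heights now [0 0 0 2 2 0 0], max=2
Drop 2: T rot2 at col 4 lands with bottom-row=1; cleared 0 line(s) (total 0); column heights now [0 0 0 2 3 3 3], max=3
Drop 3: J rot2 at col 0 lands with bottom-row=0; cleared 0 line(s) (total 0); column heights now [2 2 2 2 3 3 3], max=3
Drop 4: I rot2 at col 2 lands with bottom-row=3; cleared 0 line(s) (total 0); column heights now [2 2 4 4 4 4 3], max=4
Drop 5: J rot0 at col 0 lands with bottom-row=4; cleared 0 line(s) (total 0); column heights now [6 5 5 4 4 4 3], max=6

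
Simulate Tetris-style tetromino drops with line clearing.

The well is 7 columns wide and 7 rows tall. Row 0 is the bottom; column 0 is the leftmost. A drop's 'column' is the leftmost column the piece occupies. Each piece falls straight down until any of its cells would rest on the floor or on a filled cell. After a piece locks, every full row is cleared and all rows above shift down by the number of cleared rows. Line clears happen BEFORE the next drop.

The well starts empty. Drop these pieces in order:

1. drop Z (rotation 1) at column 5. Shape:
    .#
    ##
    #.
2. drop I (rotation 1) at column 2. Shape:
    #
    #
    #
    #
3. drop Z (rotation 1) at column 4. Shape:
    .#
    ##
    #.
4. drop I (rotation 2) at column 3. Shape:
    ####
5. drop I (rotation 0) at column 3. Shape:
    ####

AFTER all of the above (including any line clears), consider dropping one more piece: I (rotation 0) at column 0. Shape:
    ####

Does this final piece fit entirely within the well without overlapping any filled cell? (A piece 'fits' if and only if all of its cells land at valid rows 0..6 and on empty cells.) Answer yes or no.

Answer: yes

Derivation:
Drop 1: Z rot1 at col 5 lands with bottom-row=0; cleared 0 line(s) (total 0); column heights now [0 0 0 0 0 2 3], max=3
Drop 2: I rot1 at col 2 lands with bottom-row=0; cleared 0 line(s) (total 0); column heights now [0 0 4 0 0 2 3], max=4
Drop 3: Z rot1 at col 4 lands with bottom-row=1; cleared 0 line(s) (total 0); column heights now [0 0 4 0 3 4 3], max=4
Drop 4: I rot2 at col 3 lands with bottom-row=4; cleared 0 line(s) (total 0); column heights now [0 0 4 5 5 5 5], max=5
Drop 5: I rot0 at col 3 lands with bottom-row=5; cleared 0 line(s) (total 0); column heights now [0 0 4 6 6 6 6], max=6
Test piece I rot0 at col 0 (width 4): heights before test = [0 0 4 6 6 6 6]; fits = True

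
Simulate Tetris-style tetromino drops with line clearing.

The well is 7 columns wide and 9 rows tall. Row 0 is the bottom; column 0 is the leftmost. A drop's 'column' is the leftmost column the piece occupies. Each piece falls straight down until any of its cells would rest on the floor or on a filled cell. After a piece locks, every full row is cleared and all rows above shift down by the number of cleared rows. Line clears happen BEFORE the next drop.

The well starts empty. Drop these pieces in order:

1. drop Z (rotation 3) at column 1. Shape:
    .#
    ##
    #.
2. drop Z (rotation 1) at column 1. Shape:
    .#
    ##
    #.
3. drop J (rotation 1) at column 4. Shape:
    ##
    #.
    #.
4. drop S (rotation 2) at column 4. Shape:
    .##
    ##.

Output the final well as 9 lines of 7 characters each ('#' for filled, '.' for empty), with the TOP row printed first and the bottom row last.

Answer: .......
.......
.......
.......
..#..##
.##.##.
.##.##.
.##.#..
.#..#..

Derivation:
Drop 1: Z rot3 at col 1 lands with bottom-row=0; cleared 0 line(s) (total 0); column heights now [0 2 3 0 0 0 0], max=3
Drop 2: Z rot1 at col 1 lands with bottom-row=2; cleared 0 line(s) (total 0); column heights now [0 4 5 0 0 0 0], max=5
Drop 3: J rot1 at col 4 lands with bottom-row=0; cleared 0 line(s) (total 0); column heights now [0 4 5 0 3 3 0], max=5
Drop 4: S rot2 at col 4 lands with bottom-row=3; cleared 0 line(s) (total 0); column heights now [0 4 5 0 4 5 5], max=5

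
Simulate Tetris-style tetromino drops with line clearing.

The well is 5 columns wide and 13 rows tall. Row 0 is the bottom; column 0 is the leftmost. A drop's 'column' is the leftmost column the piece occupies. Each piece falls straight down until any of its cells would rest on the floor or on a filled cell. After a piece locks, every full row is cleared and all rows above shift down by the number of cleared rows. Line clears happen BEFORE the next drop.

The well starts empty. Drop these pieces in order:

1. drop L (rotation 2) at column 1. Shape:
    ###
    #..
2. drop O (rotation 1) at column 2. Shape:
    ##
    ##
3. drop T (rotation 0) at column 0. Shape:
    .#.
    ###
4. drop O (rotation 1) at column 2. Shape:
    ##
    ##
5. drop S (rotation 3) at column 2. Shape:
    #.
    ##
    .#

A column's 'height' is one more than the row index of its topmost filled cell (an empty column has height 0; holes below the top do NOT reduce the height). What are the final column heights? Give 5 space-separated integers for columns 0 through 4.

Answer: 5 6 10 9 0

Derivation:
Drop 1: L rot2 at col 1 lands with bottom-row=0; cleared 0 line(s) (total 0); column heights now [0 2 2 2 0], max=2
Drop 2: O rot1 at col 2 lands with bottom-row=2; cleared 0 line(s) (total 0); column heights now [0 2 4 4 0], max=4
Drop 3: T rot0 at col 0 lands with bottom-row=4; cleared 0 line(s) (total 0); column heights now [5 6 5 4 0], max=6
Drop 4: O rot1 at col 2 lands with bottom-row=5; cleared 0 line(s) (total 0); column heights now [5 6 7 7 0], max=7
Drop 5: S rot3 at col 2 lands with bottom-row=7; cleared 0 line(s) (total 0); column heights now [5 6 10 9 0], max=10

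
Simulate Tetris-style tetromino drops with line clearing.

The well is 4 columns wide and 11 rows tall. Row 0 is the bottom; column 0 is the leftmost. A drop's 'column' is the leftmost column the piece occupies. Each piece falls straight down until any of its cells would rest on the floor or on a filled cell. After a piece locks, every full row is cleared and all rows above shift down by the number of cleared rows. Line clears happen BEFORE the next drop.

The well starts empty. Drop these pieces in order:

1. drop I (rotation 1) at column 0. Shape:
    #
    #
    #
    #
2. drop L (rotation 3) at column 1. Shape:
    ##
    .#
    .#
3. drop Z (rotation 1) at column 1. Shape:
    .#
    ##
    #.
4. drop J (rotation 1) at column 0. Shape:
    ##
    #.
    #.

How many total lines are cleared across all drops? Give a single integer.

Drop 1: I rot1 at col 0 lands with bottom-row=0; cleared 0 line(s) (total 0); column heights now [4 0 0 0], max=4
Drop 2: L rot3 at col 1 lands with bottom-row=0; cleared 0 line(s) (total 0); column heights now [4 3 3 0], max=4
Drop 3: Z rot1 at col 1 lands with bottom-row=3; cleared 0 line(s) (total 0); column heights now [4 5 6 0], max=6
Drop 4: J rot1 at col 0 lands with bottom-row=4; cleared 0 line(s) (total 0); column heights now [7 7 6 0], max=7

Answer: 0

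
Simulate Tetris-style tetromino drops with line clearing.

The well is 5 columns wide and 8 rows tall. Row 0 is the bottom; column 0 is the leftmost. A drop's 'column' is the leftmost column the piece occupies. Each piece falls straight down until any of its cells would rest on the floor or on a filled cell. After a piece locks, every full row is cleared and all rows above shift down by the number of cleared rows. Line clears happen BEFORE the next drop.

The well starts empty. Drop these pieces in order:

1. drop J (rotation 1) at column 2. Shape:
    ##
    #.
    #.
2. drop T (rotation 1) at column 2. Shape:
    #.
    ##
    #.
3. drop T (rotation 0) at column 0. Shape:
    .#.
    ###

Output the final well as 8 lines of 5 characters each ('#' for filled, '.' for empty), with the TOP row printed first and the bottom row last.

Drop 1: J rot1 at col 2 lands with bottom-row=0; cleared 0 line(s) (total 0); column heights now [0 0 3 3 0], max=3
Drop 2: T rot1 at col 2 lands with bottom-row=3; cleared 0 line(s) (total 0); column heights now [0 0 6 5 0], max=6
Drop 3: T rot0 at col 0 lands with bottom-row=6; cleared 0 line(s) (total 0); column heights now [7 8 7 5 0], max=8

Answer: .#...
###..
..#..
..##.
..#..
..##.
..#..
..#..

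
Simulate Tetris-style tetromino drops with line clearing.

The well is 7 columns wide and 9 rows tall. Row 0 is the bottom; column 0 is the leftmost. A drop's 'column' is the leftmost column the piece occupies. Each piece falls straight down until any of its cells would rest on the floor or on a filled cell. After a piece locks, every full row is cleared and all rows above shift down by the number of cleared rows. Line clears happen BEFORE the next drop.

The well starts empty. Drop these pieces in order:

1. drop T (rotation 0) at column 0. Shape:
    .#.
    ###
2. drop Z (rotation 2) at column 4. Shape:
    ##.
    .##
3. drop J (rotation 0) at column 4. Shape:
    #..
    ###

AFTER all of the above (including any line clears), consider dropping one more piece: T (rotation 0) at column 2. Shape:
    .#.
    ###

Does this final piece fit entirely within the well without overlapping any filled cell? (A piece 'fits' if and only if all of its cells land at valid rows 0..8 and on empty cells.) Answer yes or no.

Drop 1: T rot0 at col 0 lands with bottom-row=0; cleared 0 line(s) (total 0); column heights now [1 2 1 0 0 0 0], max=2
Drop 2: Z rot2 at col 4 lands with bottom-row=0; cleared 0 line(s) (total 0); column heights now [1 2 1 0 2 2 1], max=2
Drop 3: J rot0 at col 4 lands with bottom-row=2; cleared 0 line(s) (total 0); column heights now [1 2 1 0 4 3 3], max=4
Test piece T rot0 at col 2 (width 3): heights before test = [1 2 1 0 4 3 3]; fits = True

Answer: yes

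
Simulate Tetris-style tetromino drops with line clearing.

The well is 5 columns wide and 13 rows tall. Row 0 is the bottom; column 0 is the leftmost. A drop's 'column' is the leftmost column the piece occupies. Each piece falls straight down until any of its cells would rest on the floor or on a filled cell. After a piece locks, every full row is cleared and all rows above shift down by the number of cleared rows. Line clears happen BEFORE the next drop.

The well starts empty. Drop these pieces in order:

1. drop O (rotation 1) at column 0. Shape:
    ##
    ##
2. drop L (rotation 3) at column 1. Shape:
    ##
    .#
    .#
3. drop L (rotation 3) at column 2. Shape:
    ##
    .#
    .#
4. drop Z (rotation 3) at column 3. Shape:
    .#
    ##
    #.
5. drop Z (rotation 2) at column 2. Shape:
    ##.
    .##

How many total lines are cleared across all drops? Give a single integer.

Answer: 0

Derivation:
Drop 1: O rot1 at col 0 lands with bottom-row=0; cleared 0 line(s) (total 0); column heights now [2 2 0 0 0], max=2
Drop 2: L rot3 at col 1 lands with bottom-row=0; cleared 0 line(s) (total 0); column heights now [2 3 3 0 0], max=3
Drop 3: L rot3 at col 2 lands with bottom-row=1; cleared 0 line(s) (total 0); column heights now [2 3 4 4 0], max=4
Drop 4: Z rot3 at col 3 lands with bottom-row=4; cleared 0 line(s) (total 0); column heights now [2 3 4 6 7], max=7
Drop 5: Z rot2 at col 2 lands with bottom-row=7; cleared 0 line(s) (total 0); column heights now [2 3 9 9 8], max=9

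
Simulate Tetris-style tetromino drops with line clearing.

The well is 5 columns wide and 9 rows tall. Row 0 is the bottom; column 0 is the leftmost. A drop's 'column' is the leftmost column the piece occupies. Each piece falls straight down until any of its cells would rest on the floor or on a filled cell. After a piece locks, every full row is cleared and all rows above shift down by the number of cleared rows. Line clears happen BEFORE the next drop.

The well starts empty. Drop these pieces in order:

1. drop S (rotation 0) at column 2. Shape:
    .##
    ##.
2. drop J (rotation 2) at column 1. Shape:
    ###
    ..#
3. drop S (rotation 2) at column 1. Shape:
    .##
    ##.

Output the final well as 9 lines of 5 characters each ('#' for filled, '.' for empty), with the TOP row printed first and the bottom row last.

Answer: .....
.....
.....
..##.
.##..
.###.
...#.
...##
..##.

Derivation:
Drop 1: S rot0 at col 2 lands with bottom-row=0; cleared 0 line(s) (total 0); column heights now [0 0 1 2 2], max=2
Drop 2: J rot2 at col 1 lands with bottom-row=2; cleared 0 line(s) (total 0); column heights now [0 4 4 4 2], max=4
Drop 3: S rot2 at col 1 lands with bottom-row=4; cleared 0 line(s) (total 0); column heights now [0 5 6 6 2], max=6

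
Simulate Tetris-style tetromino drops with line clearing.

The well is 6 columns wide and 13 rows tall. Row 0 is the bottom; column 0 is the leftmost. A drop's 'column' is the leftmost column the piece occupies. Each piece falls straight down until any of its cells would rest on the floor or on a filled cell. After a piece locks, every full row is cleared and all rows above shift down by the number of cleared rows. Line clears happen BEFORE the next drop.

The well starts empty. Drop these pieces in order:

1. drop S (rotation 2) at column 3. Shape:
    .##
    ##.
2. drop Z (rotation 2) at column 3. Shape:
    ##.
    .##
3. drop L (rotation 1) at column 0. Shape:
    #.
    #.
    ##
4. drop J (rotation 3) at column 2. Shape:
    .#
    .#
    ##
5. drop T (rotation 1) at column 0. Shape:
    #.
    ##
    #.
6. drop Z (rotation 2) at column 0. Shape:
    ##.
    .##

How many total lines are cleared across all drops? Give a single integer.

Drop 1: S rot2 at col 3 lands with bottom-row=0; cleared 0 line(s) (total 0); column heights now [0 0 0 1 2 2], max=2
Drop 2: Z rot2 at col 3 lands with bottom-row=2; cleared 0 line(s) (total 0); column heights now [0 0 0 4 4 3], max=4
Drop 3: L rot1 at col 0 lands with bottom-row=0; cleared 0 line(s) (total 0); column heights now [3 1 0 4 4 3], max=4
Drop 4: J rot3 at col 2 lands with bottom-row=4; cleared 0 line(s) (total 0); column heights now [3 1 5 7 4 3], max=7
Drop 5: T rot1 at col 0 lands with bottom-row=3; cleared 0 line(s) (total 0); column heights now [6 5 5 7 4 3], max=7
Drop 6: Z rot2 at col 0 lands with bottom-row=5; cleared 0 line(s) (total 0); column heights now [7 7 6 7 4 3], max=7

Answer: 0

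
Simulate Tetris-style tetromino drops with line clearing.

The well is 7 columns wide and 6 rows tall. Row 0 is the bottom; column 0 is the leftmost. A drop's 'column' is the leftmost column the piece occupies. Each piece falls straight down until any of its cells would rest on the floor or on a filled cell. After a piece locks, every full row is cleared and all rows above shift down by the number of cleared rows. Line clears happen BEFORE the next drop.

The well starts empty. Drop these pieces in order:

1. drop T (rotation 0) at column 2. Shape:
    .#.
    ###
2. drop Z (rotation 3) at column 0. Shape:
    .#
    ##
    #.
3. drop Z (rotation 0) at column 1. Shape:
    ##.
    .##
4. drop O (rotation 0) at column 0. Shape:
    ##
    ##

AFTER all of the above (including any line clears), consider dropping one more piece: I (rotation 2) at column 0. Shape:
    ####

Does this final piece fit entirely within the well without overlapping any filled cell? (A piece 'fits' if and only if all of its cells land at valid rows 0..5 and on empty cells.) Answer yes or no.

Answer: no

Derivation:
Drop 1: T rot0 at col 2 lands with bottom-row=0; cleared 0 line(s) (total 0); column heights now [0 0 1 2 1 0 0], max=2
Drop 2: Z rot3 at col 0 lands with bottom-row=0; cleared 0 line(s) (total 0); column heights now [2 3 1 2 1 0 0], max=3
Drop 3: Z rot0 at col 1 lands with bottom-row=2; cleared 0 line(s) (total 0); column heights now [2 4 4 3 1 0 0], max=4
Drop 4: O rot0 at col 0 lands with bottom-row=4; cleared 0 line(s) (total 0); column heights now [6 6 4 3 1 0 0], max=6
Test piece I rot2 at col 0 (width 4): heights before test = [6 6 4 3 1 0 0]; fits = False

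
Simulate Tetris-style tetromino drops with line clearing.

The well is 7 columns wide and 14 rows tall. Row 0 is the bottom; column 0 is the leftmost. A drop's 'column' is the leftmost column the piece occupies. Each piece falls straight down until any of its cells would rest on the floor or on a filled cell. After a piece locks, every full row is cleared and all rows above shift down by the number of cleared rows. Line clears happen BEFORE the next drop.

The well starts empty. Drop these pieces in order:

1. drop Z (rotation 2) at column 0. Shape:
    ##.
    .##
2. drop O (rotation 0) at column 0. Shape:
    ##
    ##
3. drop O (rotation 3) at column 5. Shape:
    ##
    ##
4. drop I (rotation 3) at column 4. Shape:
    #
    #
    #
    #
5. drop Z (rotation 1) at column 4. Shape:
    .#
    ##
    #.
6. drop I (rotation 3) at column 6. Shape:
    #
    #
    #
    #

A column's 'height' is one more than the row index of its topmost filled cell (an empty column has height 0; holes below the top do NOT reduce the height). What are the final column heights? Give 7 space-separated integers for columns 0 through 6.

Answer: 4 4 1 0 6 7 6

Derivation:
Drop 1: Z rot2 at col 0 lands with bottom-row=0; cleared 0 line(s) (total 0); column heights now [2 2 1 0 0 0 0], max=2
Drop 2: O rot0 at col 0 lands with bottom-row=2; cleared 0 line(s) (total 0); column heights now [4 4 1 0 0 0 0], max=4
Drop 3: O rot3 at col 5 lands with bottom-row=0; cleared 0 line(s) (total 0); column heights now [4 4 1 0 0 2 2], max=4
Drop 4: I rot3 at col 4 lands with bottom-row=0; cleared 0 line(s) (total 0); column heights now [4 4 1 0 4 2 2], max=4
Drop 5: Z rot1 at col 4 lands with bottom-row=4; cleared 0 line(s) (total 0); column heights now [4 4 1 0 6 7 2], max=7
Drop 6: I rot3 at col 6 lands with bottom-row=2; cleared 0 line(s) (total 0); column heights now [4 4 1 0 6 7 6], max=7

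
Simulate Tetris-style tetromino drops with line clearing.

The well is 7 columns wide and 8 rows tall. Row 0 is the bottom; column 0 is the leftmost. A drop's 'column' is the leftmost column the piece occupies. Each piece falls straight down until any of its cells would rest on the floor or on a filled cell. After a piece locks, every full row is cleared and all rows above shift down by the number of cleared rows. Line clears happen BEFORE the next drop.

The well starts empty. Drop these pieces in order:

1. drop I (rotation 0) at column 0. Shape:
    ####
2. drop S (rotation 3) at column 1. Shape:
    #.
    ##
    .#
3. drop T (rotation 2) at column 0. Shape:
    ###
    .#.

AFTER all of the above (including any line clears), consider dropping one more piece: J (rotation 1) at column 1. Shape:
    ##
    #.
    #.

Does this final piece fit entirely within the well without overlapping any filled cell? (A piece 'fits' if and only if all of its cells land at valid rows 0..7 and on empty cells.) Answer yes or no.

Answer: no

Derivation:
Drop 1: I rot0 at col 0 lands with bottom-row=0; cleared 0 line(s) (total 0); column heights now [1 1 1 1 0 0 0], max=1
Drop 2: S rot3 at col 1 lands with bottom-row=1; cleared 0 line(s) (total 0); column heights now [1 4 3 1 0 0 0], max=4
Drop 3: T rot2 at col 0 lands with bottom-row=4; cleared 0 line(s) (total 0); column heights now [6 6 6 1 0 0 0], max=6
Test piece J rot1 at col 1 (width 2): heights before test = [6 6 6 1 0 0 0]; fits = False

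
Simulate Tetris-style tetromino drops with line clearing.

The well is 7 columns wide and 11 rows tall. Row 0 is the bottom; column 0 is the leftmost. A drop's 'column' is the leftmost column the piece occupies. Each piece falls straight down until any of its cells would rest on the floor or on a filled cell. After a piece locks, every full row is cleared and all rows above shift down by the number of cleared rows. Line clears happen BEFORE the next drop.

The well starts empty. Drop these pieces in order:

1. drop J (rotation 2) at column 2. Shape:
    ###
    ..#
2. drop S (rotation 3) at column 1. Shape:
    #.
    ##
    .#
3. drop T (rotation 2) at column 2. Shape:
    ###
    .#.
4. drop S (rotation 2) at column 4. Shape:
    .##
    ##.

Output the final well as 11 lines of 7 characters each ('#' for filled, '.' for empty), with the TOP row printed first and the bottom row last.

Answer: .......
.......
.......
.......
.....##
....##.
.####..
.###...
..#....
..###..
....#..

Derivation:
Drop 1: J rot2 at col 2 lands with bottom-row=0; cleared 0 line(s) (total 0); column heights now [0 0 2 2 2 0 0], max=2
Drop 2: S rot3 at col 1 lands with bottom-row=2; cleared 0 line(s) (total 0); column heights now [0 5 4 2 2 0 0], max=5
Drop 3: T rot2 at col 2 lands with bottom-row=3; cleared 0 line(s) (total 0); column heights now [0 5 5 5 5 0 0], max=5
Drop 4: S rot2 at col 4 lands with bottom-row=5; cleared 0 line(s) (total 0); column heights now [0 5 5 5 6 7 7], max=7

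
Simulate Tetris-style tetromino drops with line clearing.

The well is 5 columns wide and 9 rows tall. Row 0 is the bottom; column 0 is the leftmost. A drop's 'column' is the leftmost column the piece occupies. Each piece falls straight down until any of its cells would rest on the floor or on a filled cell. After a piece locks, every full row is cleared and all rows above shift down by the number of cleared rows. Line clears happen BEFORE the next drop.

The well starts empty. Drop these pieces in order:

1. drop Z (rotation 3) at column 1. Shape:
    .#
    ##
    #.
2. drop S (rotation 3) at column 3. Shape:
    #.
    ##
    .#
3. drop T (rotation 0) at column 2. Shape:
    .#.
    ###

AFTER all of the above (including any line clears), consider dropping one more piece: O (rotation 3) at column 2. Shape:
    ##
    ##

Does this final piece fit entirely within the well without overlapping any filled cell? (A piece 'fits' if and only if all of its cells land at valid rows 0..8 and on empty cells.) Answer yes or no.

Drop 1: Z rot3 at col 1 lands with bottom-row=0; cleared 0 line(s) (total 0); column heights now [0 2 3 0 0], max=3
Drop 2: S rot3 at col 3 lands with bottom-row=0; cleared 0 line(s) (total 0); column heights now [0 2 3 3 2], max=3
Drop 3: T rot0 at col 2 lands with bottom-row=3; cleared 0 line(s) (total 0); column heights now [0 2 4 5 4], max=5
Test piece O rot3 at col 2 (width 2): heights before test = [0 2 4 5 4]; fits = True

Answer: yes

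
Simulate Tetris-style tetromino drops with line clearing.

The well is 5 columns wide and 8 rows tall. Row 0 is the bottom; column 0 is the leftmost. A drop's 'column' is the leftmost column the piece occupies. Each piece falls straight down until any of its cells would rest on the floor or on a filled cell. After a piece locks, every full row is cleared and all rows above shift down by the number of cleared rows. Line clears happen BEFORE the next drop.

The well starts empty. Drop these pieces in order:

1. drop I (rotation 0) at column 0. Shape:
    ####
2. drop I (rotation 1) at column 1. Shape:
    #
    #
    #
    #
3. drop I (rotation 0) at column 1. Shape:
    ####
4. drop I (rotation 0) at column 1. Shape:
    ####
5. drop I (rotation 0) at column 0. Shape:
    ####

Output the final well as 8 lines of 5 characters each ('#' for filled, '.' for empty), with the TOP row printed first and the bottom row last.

Answer: ####.
.####
.####
.#...
.#...
.#...
.#...
####.

Derivation:
Drop 1: I rot0 at col 0 lands with bottom-row=0; cleared 0 line(s) (total 0); column heights now [1 1 1 1 0], max=1
Drop 2: I rot1 at col 1 lands with bottom-row=1; cleared 0 line(s) (total 0); column heights now [1 5 1 1 0], max=5
Drop 3: I rot0 at col 1 lands with bottom-row=5; cleared 0 line(s) (total 0); column heights now [1 6 6 6 6], max=6
Drop 4: I rot0 at col 1 lands with bottom-row=6; cleared 0 line(s) (total 0); column heights now [1 7 7 7 7], max=7
Drop 5: I rot0 at col 0 lands with bottom-row=7; cleared 0 line(s) (total 0); column heights now [8 8 8 8 7], max=8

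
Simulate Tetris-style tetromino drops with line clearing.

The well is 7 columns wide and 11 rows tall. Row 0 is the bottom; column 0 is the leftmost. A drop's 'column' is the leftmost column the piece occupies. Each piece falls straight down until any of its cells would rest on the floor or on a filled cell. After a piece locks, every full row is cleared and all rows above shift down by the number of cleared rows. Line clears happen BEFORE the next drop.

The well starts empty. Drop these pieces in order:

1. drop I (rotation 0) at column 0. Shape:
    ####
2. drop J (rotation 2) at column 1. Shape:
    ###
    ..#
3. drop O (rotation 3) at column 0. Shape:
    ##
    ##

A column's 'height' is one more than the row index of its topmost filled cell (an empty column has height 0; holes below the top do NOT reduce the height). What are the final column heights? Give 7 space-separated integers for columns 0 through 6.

Drop 1: I rot0 at col 0 lands with bottom-row=0; cleared 0 line(s) (total 0); column heights now [1 1 1 1 0 0 0], max=1
Drop 2: J rot2 at col 1 lands with bottom-row=1; cleared 0 line(s) (total 0); column heights now [1 3 3 3 0 0 0], max=3
Drop 3: O rot3 at col 0 lands with bottom-row=3; cleared 0 line(s) (total 0); column heights now [5 5 3 3 0 0 0], max=5

Answer: 5 5 3 3 0 0 0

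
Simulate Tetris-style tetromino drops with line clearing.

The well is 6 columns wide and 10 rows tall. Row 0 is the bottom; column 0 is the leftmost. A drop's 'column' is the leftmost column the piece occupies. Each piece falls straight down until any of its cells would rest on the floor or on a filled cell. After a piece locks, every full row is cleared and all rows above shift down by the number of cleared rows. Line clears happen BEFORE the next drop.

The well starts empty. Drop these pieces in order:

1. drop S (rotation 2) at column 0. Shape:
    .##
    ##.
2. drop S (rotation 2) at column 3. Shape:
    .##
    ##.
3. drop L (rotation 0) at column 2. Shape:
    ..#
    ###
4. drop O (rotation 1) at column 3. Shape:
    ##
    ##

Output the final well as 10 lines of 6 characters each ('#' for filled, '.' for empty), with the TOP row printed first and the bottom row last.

Answer: ......
......
......
......
...##.
...##.
....#.
..###.
.##.##
##.##.

Derivation:
Drop 1: S rot2 at col 0 lands with bottom-row=0; cleared 0 line(s) (total 0); column heights now [1 2 2 0 0 0], max=2
Drop 2: S rot2 at col 3 lands with bottom-row=0; cleared 0 line(s) (total 0); column heights now [1 2 2 1 2 2], max=2
Drop 3: L rot0 at col 2 lands with bottom-row=2; cleared 0 line(s) (total 0); column heights now [1 2 3 3 4 2], max=4
Drop 4: O rot1 at col 3 lands with bottom-row=4; cleared 0 line(s) (total 0); column heights now [1 2 3 6 6 2], max=6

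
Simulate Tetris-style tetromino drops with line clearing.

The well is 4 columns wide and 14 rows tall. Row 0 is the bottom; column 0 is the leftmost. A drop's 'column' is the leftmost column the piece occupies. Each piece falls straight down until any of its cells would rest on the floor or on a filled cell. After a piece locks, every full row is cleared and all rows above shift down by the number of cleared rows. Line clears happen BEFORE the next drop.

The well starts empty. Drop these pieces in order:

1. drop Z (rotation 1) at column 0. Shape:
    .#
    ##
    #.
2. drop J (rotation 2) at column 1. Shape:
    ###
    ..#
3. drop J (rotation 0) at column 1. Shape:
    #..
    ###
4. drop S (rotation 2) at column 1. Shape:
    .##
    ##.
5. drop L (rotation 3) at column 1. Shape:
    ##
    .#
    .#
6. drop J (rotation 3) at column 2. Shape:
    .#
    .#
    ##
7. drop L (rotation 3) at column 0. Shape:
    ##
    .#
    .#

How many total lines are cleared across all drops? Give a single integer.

Answer: 0

Derivation:
Drop 1: Z rot1 at col 0 lands with bottom-row=0; cleared 0 line(s) (total 0); column heights now [2 3 0 0], max=3
Drop 2: J rot2 at col 1 lands with bottom-row=2; cleared 0 line(s) (total 0); column heights now [2 4 4 4], max=4
Drop 3: J rot0 at col 1 lands with bottom-row=4; cleared 0 line(s) (total 0); column heights now [2 6 5 5], max=6
Drop 4: S rot2 at col 1 lands with bottom-row=6; cleared 0 line(s) (total 0); column heights now [2 7 8 8], max=8
Drop 5: L rot3 at col 1 lands with bottom-row=8; cleared 0 line(s) (total 0); column heights now [2 11 11 8], max=11
Drop 6: J rot3 at col 2 lands with bottom-row=11; cleared 0 line(s) (total 0); column heights now [2 11 12 14], max=14
Drop 7: L rot3 at col 0 lands with bottom-row=11; cleared 0 line(s) (total 0); column heights now [14 14 12 14], max=14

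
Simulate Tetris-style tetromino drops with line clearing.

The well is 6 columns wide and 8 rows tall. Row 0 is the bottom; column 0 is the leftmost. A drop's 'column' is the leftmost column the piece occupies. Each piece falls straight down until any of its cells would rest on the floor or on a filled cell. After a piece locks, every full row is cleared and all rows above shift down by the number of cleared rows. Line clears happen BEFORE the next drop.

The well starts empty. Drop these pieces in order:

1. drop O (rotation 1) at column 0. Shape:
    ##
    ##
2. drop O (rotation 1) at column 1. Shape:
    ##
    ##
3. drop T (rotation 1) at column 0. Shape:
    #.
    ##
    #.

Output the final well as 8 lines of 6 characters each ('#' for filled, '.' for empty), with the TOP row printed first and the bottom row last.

Answer: ......
......
#.....
##....
###...
.##...
##....
##....

Derivation:
Drop 1: O rot1 at col 0 lands with bottom-row=0; cleared 0 line(s) (total 0); column heights now [2 2 0 0 0 0], max=2
Drop 2: O rot1 at col 1 lands with bottom-row=2; cleared 0 line(s) (total 0); column heights now [2 4 4 0 0 0], max=4
Drop 3: T rot1 at col 0 lands with bottom-row=3; cleared 0 line(s) (total 0); column heights now [6 5 4 0 0 0], max=6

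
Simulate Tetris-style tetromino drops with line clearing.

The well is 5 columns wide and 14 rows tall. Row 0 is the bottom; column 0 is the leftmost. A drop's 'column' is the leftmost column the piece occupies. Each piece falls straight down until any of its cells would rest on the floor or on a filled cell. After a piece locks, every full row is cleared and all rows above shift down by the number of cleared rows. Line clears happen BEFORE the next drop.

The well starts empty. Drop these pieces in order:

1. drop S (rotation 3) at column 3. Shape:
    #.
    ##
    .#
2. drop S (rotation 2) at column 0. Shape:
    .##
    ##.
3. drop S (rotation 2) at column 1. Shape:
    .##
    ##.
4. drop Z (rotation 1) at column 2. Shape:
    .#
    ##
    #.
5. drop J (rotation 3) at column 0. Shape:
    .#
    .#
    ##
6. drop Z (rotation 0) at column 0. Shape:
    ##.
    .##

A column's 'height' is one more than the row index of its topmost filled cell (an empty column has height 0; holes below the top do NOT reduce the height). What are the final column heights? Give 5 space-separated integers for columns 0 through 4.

Answer: 8 8 7 7 2

Derivation:
Drop 1: S rot3 at col 3 lands with bottom-row=0; cleared 0 line(s) (total 0); column heights now [0 0 0 3 2], max=3
Drop 2: S rot2 at col 0 lands with bottom-row=0; cleared 0 line(s) (total 0); column heights now [1 2 2 3 2], max=3
Drop 3: S rot2 at col 1 lands with bottom-row=2; cleared 0 line(s) (total 0); column heights now [1 3 4 4 2], max=4
Drop 4: Z rot1 at col 2 lands with bottom-row=4; cleared 0 line(s) (total 0); column heights now [1 3 6 7 2], max=7
Drop 5: J rot3 at col 0 lands with bottom-row=3; cleared 0 line(s) (total 0); column heights now [4 6 6 7 2], max=7
Drop 6: Z rot0 at col 0 lands with bottom-row=6; cleared 0 line(s) (total 0); column heights now [8 8 7 7 2], max=8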